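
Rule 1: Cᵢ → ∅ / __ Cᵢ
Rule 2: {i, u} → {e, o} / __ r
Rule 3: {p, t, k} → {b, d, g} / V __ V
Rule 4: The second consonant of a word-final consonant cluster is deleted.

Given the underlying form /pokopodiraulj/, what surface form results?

Rule 1 (degemination): no segment meets the environment; /pokopodiraulj/ is unchanged.
Rule 2 (pre-rhotic lowering): /i/ is a high vowel immediately before /r/, so it lowers to [e]. /pokopodiraulj/ → pokopoderaulj.
Rule 3 (intervocalic voicing): /k/ is a voiceless stop between vowels /o/ and /o/, so it voices to [g]. /p/ is a voiceless stop between vowels /o/ and /o/, so it voices to [b]. /pokopoderaulj/ → pogoboderaulj.
Rule 4 (final cluster simplification): /j/ is the second consonant of a word-final cluster /lj/, so it deletes. /pogoboderaulj/ → pogoboderaul.

pogoboderaul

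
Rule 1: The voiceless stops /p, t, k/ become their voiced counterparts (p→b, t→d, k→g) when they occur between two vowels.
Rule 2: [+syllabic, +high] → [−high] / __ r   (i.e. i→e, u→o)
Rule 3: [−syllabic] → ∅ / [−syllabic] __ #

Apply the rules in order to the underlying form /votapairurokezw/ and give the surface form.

vodabaerorogez

Rule 1 (intervocalic voicing): /t/ is a voiceless stop between vowels /o/ and /a/, so it voices to [d]. /p/ is a voiceless stop between vowels /a/ and /a/, so it voices to [b]. /k/ is a voiceless stop between vowels /o/ and /e/, so it voices to [g]. /votapairurokezw/ → vodabairurogezw.
Rule 2 (pre-rhotic lowering): /i/ is a high vowel immediately before /r/, so it lowers to [e]. /u/ is a high vowel immediately before /r/, so it lowers to [o]. /vodabairurogezw/ → vodabaerorogezw.
Rule 3 (final cluster simplification): /w/ is the second consonant of a word-final cluster /zw/, so it deletes. /vodabaerorogezw/ → vodabaerorogez.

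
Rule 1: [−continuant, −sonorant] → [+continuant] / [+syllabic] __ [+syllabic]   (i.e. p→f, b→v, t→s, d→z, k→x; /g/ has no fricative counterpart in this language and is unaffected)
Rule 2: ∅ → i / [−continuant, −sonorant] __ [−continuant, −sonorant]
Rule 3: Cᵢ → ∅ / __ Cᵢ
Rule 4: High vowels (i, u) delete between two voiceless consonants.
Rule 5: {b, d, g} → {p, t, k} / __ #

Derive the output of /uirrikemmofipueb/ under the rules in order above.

Rule 1 (intervocalic spirantization): /k/ is a stop between vowels /i/ and /e/, so it spirantizes to the fricative [x]. /p/ is a stop between vowels /i/ and /u/, so it spirantizes to the fricative [f]. /uirrikemmofipueb/ → uirrixemmofifueb.
Rule 2 (stop-cluster i-epenthesis): no segment meets the environment; /uirrixemmofifueb/ is unchanged.
Rule 3 (degemination): /rr/ is a geminate; the first /r/ deletes. /mm/ is a geminate; the first /m/ deletes. /uirrixemmofifueb/ → uirixemofifueb.
Rule 4 (high vowel syncope): /i/ is a high vowel flanked by voiceless consonants /f/ and /f/, so it deletes. /uirixemofifueb/ → uirixemoffueb.
Rule 5 (final devoicing): /b/ is a voiced stop in word-final position, so it devoices to [p]. /uirixemoffueb/ → uirixemoffuep.

uirixemoffuep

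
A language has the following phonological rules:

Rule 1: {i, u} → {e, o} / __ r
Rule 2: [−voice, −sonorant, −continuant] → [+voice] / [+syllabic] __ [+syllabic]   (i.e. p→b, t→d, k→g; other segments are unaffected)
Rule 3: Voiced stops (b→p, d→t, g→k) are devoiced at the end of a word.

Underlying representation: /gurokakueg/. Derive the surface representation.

gorogaguek

Rule 1 (pre-rhotic lowering): /u/ is a high vowel immediately before /r/, so it lowers to [o]. /gurokakueg/ → gorokakueg.
Rule 2 (intervocalic voicing): /k/ is a voiceless stop between vowels /o/ and /a/, so it voices to [g]. /k/ is a voiceless stop between vowels /a/ and /u/, so it voices to [g]. /gorokakueg/ → gorogagueg.
Rule 3 (final devoicing): /g/ is a voiced stop in word-final position, so it devoices to [k]. /gorogagueg/ → gorogaguek.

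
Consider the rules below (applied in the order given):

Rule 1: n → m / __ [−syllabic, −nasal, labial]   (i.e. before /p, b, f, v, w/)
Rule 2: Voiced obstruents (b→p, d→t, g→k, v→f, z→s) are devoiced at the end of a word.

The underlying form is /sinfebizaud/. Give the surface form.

simfebizaut

Rule 1 (nasal place assimilation): /n/ precedes the labial consonant /f/, so it assimilates in place to [m]. /sinfebizaud/ → simfebizaud.
Rule 2 (final devoicing): /d/ is a voiced obstruent in word-final position, so it devoices to [t]. /simfebizaud/ → simfebizaut.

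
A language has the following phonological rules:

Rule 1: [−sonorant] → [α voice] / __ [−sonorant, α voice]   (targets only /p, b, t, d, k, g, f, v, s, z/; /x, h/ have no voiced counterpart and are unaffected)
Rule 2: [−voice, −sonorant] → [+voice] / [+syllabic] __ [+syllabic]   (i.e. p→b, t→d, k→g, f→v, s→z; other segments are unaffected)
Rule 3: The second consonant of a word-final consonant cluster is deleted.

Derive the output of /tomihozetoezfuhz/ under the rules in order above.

tomihozedoesfuh

Rule 1 (regressive voicing assimilation): /z/ precedes the voiceless obstruent /f/, so it devoices to [s] by assimilation. /tomihozetoezfuhz/ → tomihozetoesfuhz.
Rule 2 (intervocalic voicing): /t/ is a voiceless obstruent between vowels /e/ and /o/, so it voices to [d]. /tomihozetoesfuhz/ → tomihozedoesfuhz.
Rule 3 (final cluster simplification): /z/ is the second consonant of a word-final cluster /hz/, so it deletes. /tomihozedoesfuhz/ → tomihozedoesfuh.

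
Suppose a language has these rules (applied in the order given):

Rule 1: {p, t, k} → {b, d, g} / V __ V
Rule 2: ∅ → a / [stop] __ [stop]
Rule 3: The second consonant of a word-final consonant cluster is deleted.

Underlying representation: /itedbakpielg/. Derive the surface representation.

idedabakapiel

Rule 1 (intervocalic voicing): /t/ is a voiceless stop between vowels /i/ and /e/, so it voices to [d]. /itedbakpielg/ → idedbakpielg.
Rule 2 (stop-cluster a-epenthesis): /d/ and /b/ form a stop–stop cluster, so [a] is inserted between them. /k/ and /p/ form a stop–stop cluster, so [a] is inserted between them. /idedbakpielg/ → idedabakapielg.
Rule 3 (final cluster simplification): /g/ is the second consonant of a word-final cluster /lg/, so it deletes. /idedabakapielg/ → idedabakapiel.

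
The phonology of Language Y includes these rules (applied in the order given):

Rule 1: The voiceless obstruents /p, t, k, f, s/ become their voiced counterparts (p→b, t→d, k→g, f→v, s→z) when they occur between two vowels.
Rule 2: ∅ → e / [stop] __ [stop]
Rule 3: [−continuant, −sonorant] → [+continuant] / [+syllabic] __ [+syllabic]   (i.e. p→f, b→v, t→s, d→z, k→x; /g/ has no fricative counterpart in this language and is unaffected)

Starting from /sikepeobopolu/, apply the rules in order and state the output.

sigeveovovolu

Rule 1 (intervocalic voicing): /k/ is a voiceless obstruent between vowels /i/ and /e/, so it voices to [g]. /p/ is a voiceless obstruent between vowels /e/ and /e/, so it voices to [b]. /p/ is a voiceless obstruent between vowels /o/ and /o/, so it voices to [b]. /sikepeobopolu/ → sigebeobobolu.
Rule 2 (stop-cluster e-epenthesis): no segment meets the environment; /sigebeobobolu/ is unchanged.
Rule 3 (intervocalic spirantization): /b/ is a stop between vowels /e/ and /e/, so it spirantizes to the fricative [v]. /b/ is a stop between vowels /o/ and /o/, so it spirantizes to the fricative [v]. /b/ is a stop between vowels /o/ and /o/, so it spirantizes to the fricative [v]. /sigebeobobolu/ → sigeveovovolu.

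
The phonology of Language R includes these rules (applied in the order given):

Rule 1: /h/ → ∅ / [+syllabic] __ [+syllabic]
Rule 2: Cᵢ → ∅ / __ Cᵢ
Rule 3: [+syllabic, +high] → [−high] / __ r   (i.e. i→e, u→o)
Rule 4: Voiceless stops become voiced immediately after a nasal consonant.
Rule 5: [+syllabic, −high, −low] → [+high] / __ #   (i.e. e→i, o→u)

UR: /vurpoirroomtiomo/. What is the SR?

Rule 1 (intervocalic h-deletion): no segment meets the environment; /vurpoirroomtiomo/ is unchanged.
Rule 2 (degemination): /rr/ is a geminate; the first /r/ deletes. /vurpoirroomtiomo/ → vurpoiroomtiomo.
Rule 3 (pre-rhotic lowering): /u/ is a high vowel immediately before /r/, so it lowers to [o]. /i/ is a high vowel immediately before /r/, so it lowers to [e]. /vurpoiroomtiomo/ → vorpoeroomtiomo.
Rule 4 (post-nasal voicing): /t/ is a voiceless stop immediately after the nasal /m/, so it voices to [d]. /vorpoeroomtiomo/ → vorpoeroomdiomo.
Rule 5 (final vowel raising): /o/ is a mid vowel in word-final position, so it raises to [u]. /vorpoeroomdiomo/ → vorpoeroomdiomu.

vorpoeroomdiomu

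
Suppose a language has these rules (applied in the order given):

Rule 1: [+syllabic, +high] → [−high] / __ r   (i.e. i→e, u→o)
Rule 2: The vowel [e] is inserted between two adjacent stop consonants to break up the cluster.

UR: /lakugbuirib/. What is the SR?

Rule 1 (pre-rhotic lowering): /i/ is a high vowel immediately before /r/, so it lowers to [e]. /lakugbuirib/ → lakugbuerib.
Rule 2 (stop-cluster e-epenthesis): /g/ and /b/ form a stop–stop cluster, so [e] is inserted between them. /lakugbuerib/ → lakugebuerib.

lakugebuerib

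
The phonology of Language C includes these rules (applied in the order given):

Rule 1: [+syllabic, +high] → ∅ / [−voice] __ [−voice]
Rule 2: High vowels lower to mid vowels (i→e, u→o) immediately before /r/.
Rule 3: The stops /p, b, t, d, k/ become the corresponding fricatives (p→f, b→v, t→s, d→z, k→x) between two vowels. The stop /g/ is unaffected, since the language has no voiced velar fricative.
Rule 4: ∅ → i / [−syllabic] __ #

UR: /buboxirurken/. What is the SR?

Rule 1 (high vowel syncope): no segment meets the environment; /buboxirurken/ is unchanged.
Rule 2 (pre-rhotic lowering): /i/ is a high vowel immediately before /r/, so it lowers to [e]. /u/ is a high vowel immediately before /r/, so it lowers to [o]. /buboxirurken/ → buboxerorken.
Rule 3 (intervocalic spirantization): /b/ is a stop between vowels /u/ and /o/, so it spirantizes to the fricative [v]. /buboxerorken/ → buvoxerorken.
Rule 4 (final i-epenthesis): the form ends in the consonant /n/, so [i] is inserted word-finally. /buvoxerorken/ → buvoxerorkeni.

buvoxerorkeni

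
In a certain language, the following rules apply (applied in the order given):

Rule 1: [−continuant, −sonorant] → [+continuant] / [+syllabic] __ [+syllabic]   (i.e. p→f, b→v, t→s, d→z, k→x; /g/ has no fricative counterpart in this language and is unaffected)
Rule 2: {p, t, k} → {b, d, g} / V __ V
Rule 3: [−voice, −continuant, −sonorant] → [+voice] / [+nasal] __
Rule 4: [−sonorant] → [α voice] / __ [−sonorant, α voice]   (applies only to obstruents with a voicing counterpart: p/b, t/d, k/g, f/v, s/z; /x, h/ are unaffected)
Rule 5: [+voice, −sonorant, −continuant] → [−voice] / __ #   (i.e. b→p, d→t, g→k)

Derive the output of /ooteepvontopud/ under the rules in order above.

Rule 1 (intervocalic spirantization): /t/ is a stop between vowels /o/ and /e/, so it spirantizes to the fricative [s]. /p/ is a stop between vowels /o/ and /u/, so it spirantizes to the fricative [f]. /ooteepvontopud/ → ooseepvontofud.
Rule 2 (intervocalic voicing): no segment meets the environment; /ooseepvontofud/ is unchanged.
Rule 3 (post-nasal voicing): /t/ is a voiceless stop immediately after the nasal /n/, so it voices to [d]. /ooseepvontofud/ → ooseepvondofud.
Rule 4 (regressive voicing assimilation): /p/ precedes the voiced obstruent /v/, so it voices to [b] by assimilation. /ooseepvondofud/ → ooseebvondofud.
Rule 5 (final devoicing): /d/ is a voiced stop in word-final position, so it devoices to [t]. /ooseebvondofud/ → ooseebvondofut.

ooseebvondofut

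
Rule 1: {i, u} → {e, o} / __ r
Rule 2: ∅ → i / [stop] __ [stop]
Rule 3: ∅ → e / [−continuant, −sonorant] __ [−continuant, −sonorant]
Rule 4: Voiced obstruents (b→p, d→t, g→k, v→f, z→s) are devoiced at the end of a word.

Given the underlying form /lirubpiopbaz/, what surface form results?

Rule 1 (pre-rhotic lowering): /i/ is a high vowel immediately before /r/, so it lowers to [e]. /lirubpiopbaz/ → lerubpiopbaz.
Rule 2 (stop-cluster i-epenthesis): /b/ and /p/ form a stop–stop cluster, so [i] is inserted between them. /p/ and /b/ form a stop–stop cluster, so [i] is inserted between them. /lerubpiopbaz/ → lerubipiopibaz.
Rule 3 (stop-cluster e-epenthesis): no segment meets the environment; /lerubipiopibaz/ is unchanged.
Rule 4 (final devoicing): /z/ is a voiced obstruent in word-final position, so it devoices to [s]. /lerubipiopibaz/ → lerubipiopibas.

lerubipiopibas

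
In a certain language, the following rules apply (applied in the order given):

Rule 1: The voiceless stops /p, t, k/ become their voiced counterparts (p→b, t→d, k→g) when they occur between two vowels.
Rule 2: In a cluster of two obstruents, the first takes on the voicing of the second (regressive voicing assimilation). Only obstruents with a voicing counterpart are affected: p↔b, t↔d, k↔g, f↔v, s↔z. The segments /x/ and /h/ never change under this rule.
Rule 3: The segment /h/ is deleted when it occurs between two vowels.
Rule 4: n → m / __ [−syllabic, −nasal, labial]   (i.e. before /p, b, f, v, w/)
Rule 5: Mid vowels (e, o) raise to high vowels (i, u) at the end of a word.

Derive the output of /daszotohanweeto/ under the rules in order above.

Rule 1 (intervocalic voicing): /t/ is a voiceless stop between vowels /o/ and /o/, so it voices to [d]. /t/ is a voiceless stop between vowels /e/ and /o/, so it voices to [d]. /daszotohanweeto/ → daszodohanweedo.
Rule 2 (regressive voicing assimilation): /s/ precedes the voiced obstruent /z/, so it voices to [z] by assimilation. /daszodohanweedo/ → dazzodohanweedo.
Rule 3 (intervocalic h-deletion): /h/ occurs between vowels /o/ and /a/, so it deletes. /dazzodohanweedo/ → dazzodoanweedo.
Rule 4 (nasal place assimilation): /n/ precedes the labial consonant /w/, so it assimilates in place to [m]. /dazzodoanweedo/ → dazzodoamweedo.
Rule 5 (final vowel raising): /o/ is a mid vowel in word-final position, so it raises to [u]. /dazzodoamweedo/ → dazzodoamweedu.

dazzodoamweedu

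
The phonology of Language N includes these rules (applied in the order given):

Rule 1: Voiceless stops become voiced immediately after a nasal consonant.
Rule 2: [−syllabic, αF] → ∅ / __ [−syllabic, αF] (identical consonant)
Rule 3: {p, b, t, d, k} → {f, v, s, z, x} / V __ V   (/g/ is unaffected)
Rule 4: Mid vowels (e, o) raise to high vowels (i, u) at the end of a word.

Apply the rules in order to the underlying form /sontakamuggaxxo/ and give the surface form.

Rule 1 (post-nasal voicing): /t/ is a voiceless stop immediately after the nasal /n/, so it voices to [d]. /sontakamuggaxxo/ → sondakamuggaxxo.
Rule 2 (degemination): /gg/ is a geminate; the first /g/ deletes. /xx/ is a geminate; the first /x/ deletes. /sondakamuggaxxo/ → sondakamugaxo.
Rule 3 (intervocalic spirantization): /k/ is a stop between vowels /a/ and /a/, so it spirantizes to the fricative [x]. /sondakamugaxo/ → sondaxamugaxo.
Rule 4 (final vowel raising): /o/ is a mid vowel in word-final position, so it raises to [u]. /sondaxamugaxo/ → sondaxamugaxu.

sondaxamugaxu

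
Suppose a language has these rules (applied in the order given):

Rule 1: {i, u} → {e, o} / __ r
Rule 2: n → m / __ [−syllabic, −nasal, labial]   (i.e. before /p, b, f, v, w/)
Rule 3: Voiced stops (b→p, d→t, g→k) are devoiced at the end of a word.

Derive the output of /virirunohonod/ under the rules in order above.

Rule 1 (pre-rhotic lowering): /i/ is a high vowel immediately before /r/, so it lowers to [e]. /i/ is a high vowel immediately before /r/, so it lowers to [e]. /virirunohonod/ → vererunohonod.
Rule 2 (nasal place assimilation): no segment meets the environment; /vererunohonod/ is unchanged.
Rule 3 (final devoicing): /d/ is a voiced stop in word-final position, so it devoices to [t]. /vererunohonod/ → vererunohonot.

vererunohonot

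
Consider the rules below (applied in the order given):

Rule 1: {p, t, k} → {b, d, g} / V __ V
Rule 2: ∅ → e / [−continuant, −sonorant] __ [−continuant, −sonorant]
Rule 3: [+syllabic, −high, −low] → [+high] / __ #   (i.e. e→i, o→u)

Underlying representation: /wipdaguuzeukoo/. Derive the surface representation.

Rule 1 (intervocalic voicing): /k/ is a voiceless stop between vowels /u/ and /o/, so it voices to [g]. /wipdaguuzeukoo/ → wipdaguuzeugoo.
Rule 2 (stop-cluster e-epenthesis): /p/ and /d/ form a stop–stop cluster, so [e] is inserted between them. /wipdaguuzeugoo/ → wipedaguuzeugoo.
Rule 3 (final vowel raising): /o/ is a mid vowel in word-final position, so it raises to [u]. /wipedaguuzeugoo/ → wipedaguuzeugou.

wipedaguuzeugou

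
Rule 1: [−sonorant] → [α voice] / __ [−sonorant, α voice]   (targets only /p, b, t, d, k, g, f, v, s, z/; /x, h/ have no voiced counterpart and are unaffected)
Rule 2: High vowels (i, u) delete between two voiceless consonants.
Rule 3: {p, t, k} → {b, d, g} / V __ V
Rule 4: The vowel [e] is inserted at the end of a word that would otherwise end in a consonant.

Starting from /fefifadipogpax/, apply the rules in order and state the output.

feffadibokpaxe

Rule 1 (regressive voicing assimilation): /g/ precedes the voiceless obstruent /p/, so it devoices to [k] by assimilation. /fefifadipogpax/ → fefifadipokpax.
Rule 2 (high vowel syncope): /i/ is a high vowel flanked by voiceless consonants /f/ and /f/, so it deletes. /fefifadipokpax/ → feffadipokpax.
Rule 3 (intervocalic voicing): /p/ is a voiceless stop between vowels /i/ and /o/, so it voices to [b]. /feffadipokpax/ → feffadibokpax.
Rule 4 (final e-epenthesis): the form ends in the consonant /x/, so [e] is inserted word-finally. /feffadibokpax/ → feffadibokpaxe.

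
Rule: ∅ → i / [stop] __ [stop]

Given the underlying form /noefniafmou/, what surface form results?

noefniafmou

No segment of /noefniafmou/ meets the structural description of the rule, so the form surfaces unchanged.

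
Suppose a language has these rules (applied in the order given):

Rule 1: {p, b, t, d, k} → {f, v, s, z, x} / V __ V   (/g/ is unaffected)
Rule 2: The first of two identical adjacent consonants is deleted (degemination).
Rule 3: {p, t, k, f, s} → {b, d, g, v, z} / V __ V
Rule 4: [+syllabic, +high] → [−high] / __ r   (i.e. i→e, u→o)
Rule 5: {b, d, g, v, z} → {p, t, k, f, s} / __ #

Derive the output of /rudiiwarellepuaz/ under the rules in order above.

ruziiwarelevuas

Rule 1 (intervocalic spirantization): /d/ is a stop between vowels /u/ and /i/, so it spirantizes to the fricative [z]. /p/ is a stop between vowels /e/ and /u/, so it spirantizes to the fricative [f]. /rudiiwarellepuaz/ → ruziiwarellefuaz.
Rule 2 (degemination): /ll/ is a geminate; the first /l/ deletes. /ruziiwarellefuaz/ → ruziiwarelefuaz.
Rule 3 (intervocalic voicing): /f/ is a voiceless obstruent between vowels /e/ and /u/, so it voices to [v]. /ruziiwarelefuaz/ → ruziiwarelevuaz.
Rule 4 (pre-rhotic lowering): no segment meets the environment; /ruziiwarelevuaz/ is unchanged.
Rule 5 (final devoicing): /z/ is a voiced obstruent in word-final position, so it devoices to [s]. /ruziiwarelevuaz/ → ruziiwarelevuas.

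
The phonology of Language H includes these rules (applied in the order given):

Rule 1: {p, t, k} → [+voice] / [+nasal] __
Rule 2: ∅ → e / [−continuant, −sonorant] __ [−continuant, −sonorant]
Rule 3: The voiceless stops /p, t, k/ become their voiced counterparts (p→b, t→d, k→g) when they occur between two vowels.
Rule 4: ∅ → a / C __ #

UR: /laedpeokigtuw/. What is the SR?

Rule 1 (post-nasal voicing): no segment meets the environment; /laedpeokigtuw/ is unchanged.
Rule 2 (stop-cluster e-epenthesis): /d/ and /p/ form a stop–stop cluster, so [e] is inserted between them. /g/ and /t/ form a stop–stop cluster, so [e] is inserted between them. /laedpeokigtuw/ → laedepeokigetuw.
Rule 3 (intervocalic voicing): /p/ is a voiceless stop between vowels /e/ and /e/, so it voices to [b]. /k/ is a voiceless stop between vowels /o/ and /i/, so it voices to [g]. /t/ is a voiceless stop between vowels /e/ and /u/, so it voices to [d]. /laedepeokigetuw/ → laedebeogigeduw.
Rule 4 (final a-epenthesis): the form ends in the consonant /w/, so [a] is inserted word-finally. /laedebeogigeduw/ → laedebeogigeduwa.

laedebeogigeduwa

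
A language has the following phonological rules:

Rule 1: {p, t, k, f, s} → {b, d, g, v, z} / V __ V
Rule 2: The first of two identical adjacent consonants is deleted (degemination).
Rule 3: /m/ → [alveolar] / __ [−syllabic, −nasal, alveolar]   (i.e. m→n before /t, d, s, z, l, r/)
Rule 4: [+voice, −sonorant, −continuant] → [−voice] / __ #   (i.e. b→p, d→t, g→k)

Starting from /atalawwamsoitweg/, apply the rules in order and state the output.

Rule 1 (intervocalic voicing): /t/ is a voiceless obstruent between vowels /a/ and /a/, so it voices to [d]. /atalawwamsoitweg/ → adalawwamsoitweg.
Rule 2 (degemination): /ww/ is a geminate; the first /w/ deletes. /adalawwamsoitweg/ → adalawamsoitweg.
Rule 3 (nasal place assimilation): /m/ precedes the alveolar consonant /s/, so it assimilates in place to [n]. /adalawamsoitweg/ → adalawansoitweg.
Rule 4 (final devoicing): /g/ is a voiced stop in word-final position, so it devoices to [k]. /adalawansoitweg/ → adalawansoitwek.

adalawansoitwek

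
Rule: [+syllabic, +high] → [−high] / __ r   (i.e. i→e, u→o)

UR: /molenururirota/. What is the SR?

molenororerota

/u/ is a high vowel immediately before /r/, so it lowers to [o].
/u/ is a high vowel immediately before /r/, so it lowers to [o].
/i/ is a high vowel immediately before /r/, so it lowers to [e].
Surface form: [molenororerota].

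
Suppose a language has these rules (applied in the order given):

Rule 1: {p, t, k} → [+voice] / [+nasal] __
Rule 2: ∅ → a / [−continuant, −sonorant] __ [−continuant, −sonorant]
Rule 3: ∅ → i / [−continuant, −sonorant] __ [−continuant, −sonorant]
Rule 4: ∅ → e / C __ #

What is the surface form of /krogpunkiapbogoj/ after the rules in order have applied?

Rule 1 (post-nasal voicing): /k/ is a voiceless stop immediately after the nasal /n/, so it voices to [g]. /krogpunkiapbogoj/ → krogpungiapbogoj.
Rule 2 (stop-cluster a-epenthesis): /g/ and /p/ form a stop–stop cluster, so [a] is inserted between them. /p/ and /b/ form a stop–stop cluster, so [a] is inserted between them. /krogpungiapbogoj/ → krogapungiapabogoj.
Rule 3 (stop-cluster i-epenthesis): no segment meets the environment; /krogapungiapabogoj/ is unchanged.
Rule 4 (final e-epenthesis): the form ends in the consonant /j/, so [e] is inserted word-finally. /krogapungiapabogoj/ → krogapungiapabogoje.

krogapungiapabogoje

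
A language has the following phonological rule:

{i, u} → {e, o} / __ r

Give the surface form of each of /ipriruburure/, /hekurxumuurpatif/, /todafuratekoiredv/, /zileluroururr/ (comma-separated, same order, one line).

/ipriruburure/: /i/ is a high vowel immediately before /r/, so it lowers to [e]. /u/ is a high vowel immediately before /r/, so it lowers to [o]. /u/ is a high vowel immediately before /r/, so it lowers to [o]. → [ipreruborore].
/hekurxumuurpatif/: /u/ is a high vowel immediately before /r/, so it lowers to [o]. /u/ is a high vowel immediately before /r/, so it lowers to [o]. → [hekorxumuorpatif].
/todafuratekoiredv/: /u/ is a high vowel immediately before /r/, so it lowers to [o]. /i/ is a high vowel immediately before /r/, so it lowers to [e]. → [todaforatekoeredv].
/zileluroururr/: /u/ is a high vowel immediately before /r/, so it lowers to [o]. /u/ is a high vowel immediately before /r/, so it lowers to [o]. /u/ is a high vowel immediately before /r/, so it lowers to [o]. → [zileloroororr].

ipreruborore, hekorxumuorpatif, todaforatekoeredv, zileloroororr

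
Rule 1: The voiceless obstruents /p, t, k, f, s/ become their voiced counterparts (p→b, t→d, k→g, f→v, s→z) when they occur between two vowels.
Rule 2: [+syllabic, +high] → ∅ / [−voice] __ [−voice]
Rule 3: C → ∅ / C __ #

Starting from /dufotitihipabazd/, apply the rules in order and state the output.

Rule 1 (intervocalic voicing): /f/ is a voiceless obstruent between vowels /u/ and /o/, so it voices to [v]. /t/ is a voiceless obstruent between vowels /o/ and /i/, so it voices to [d]. /t/ is a voiceless obstruent between vowels /i/ and /i/, so it voices to [d]. /p/ is a voiceless obstruent between vowels /i/ and /a/, so it voices to [b]. /dufotitihipabazd/ → duvodidihibabazd.
Rule 2 (high vowel syncope): no segment meets the environment; /duvodidihibabazd/ is unchanged.
Rule 3 (final cluster simplification): /d/ is the second consonant of a word-final cluster /zd/, so it deletes. /duvodidihibabazd/ → duvodidihibabaz.

duvodidihibabaz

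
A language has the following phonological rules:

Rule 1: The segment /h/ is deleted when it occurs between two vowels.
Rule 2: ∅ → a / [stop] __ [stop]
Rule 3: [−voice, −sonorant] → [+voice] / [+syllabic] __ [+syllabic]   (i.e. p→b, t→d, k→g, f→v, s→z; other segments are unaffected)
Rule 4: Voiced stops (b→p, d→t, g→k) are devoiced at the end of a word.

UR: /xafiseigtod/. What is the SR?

Rule 1 (intervocalic h-deletion): no segment meets the environment; /xafiseigtod/ is unchanged.
Rule 2 (stop-cluster a-epenthesis): /g/ and /t/ form a stop–stop cluster, so [a] is inserted between them. /xafiseigtod/ → xafiseigatod.
Rule 3 (intervocalic voicing): /f/ is a voiceless obstruent between vowels /a/ and /i/, so it voices to [v]. /s/ is a voiceless obstruent between vowels /i/ and /e/, so it voices to [z]. /t/ is a voiceless obstruent between vowels /a/ and /o/, so it voices to [d]. /xafiseigatod/ → xavizeigadod.
Rule 4 (final devoicing): /d/ is a voiced stop in word-final position, so it devoices to [t]. /xavizeigadod/ → xavizeigadot.

xavizeigadot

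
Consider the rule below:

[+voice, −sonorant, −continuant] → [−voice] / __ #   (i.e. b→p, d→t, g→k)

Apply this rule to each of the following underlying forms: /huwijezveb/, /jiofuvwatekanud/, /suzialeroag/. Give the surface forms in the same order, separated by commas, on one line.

huwijezvep, jiofuvwatekanut, suzialeroak

/huwijezveb/: /b/ is a voiced stop in word-final position, so it devoices to [p]. → [huwijezvep].
/jiofuvwatekanud/: /d/ is a voiced stop in word-final position, so it devoices to [t]. → [jiofuvwatekanut].
/suzialeroag/: /g/ is a voiced stop in word-final position, so it devoices to [k]. → [suzialeroak].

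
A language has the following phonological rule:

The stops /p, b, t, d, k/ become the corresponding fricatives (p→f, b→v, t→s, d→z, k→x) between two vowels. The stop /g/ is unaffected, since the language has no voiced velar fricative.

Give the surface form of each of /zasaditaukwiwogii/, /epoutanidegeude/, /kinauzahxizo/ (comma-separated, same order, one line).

zasazisaukwiwogii, efousanizegeuze, kinauzahxizo

/zasaditaukwiwogii/: /d/ is a stop between vowels /a/ and /i/, so it spirantizes to the fricative [z]. /t/ is a stop between vowels /i/ and /a/, so it spirantizes to the fricative [s]. → [zasazisaukwiwogii].
/epoutanidegeude/: /p/ is a stop between vowels /e/ and /o/, so it spirantizes to the fricative [f]. /t/ is a stop between vowels /u/ and /a/, so it spirantizes to the fricative [s]. /d/ is a stop between vowels /i/ and /e/, so it spirantizes to the fricative [z]. /d/ is a stop between vowels /u/ and /e/, so it spirantizes to the fricative [z]. → [efousanizegeuze].
/kinauzahxizo/: the rule's environment is not met; surfaces unchanged as [kinauzahxizo].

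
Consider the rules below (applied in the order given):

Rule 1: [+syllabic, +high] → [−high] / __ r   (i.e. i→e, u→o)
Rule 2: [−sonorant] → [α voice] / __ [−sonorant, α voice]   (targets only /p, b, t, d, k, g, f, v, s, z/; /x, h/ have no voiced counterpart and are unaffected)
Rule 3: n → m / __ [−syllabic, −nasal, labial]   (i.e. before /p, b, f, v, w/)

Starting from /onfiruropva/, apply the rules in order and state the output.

Rule 1 (pre-rhotic lowering): /i/ is a high vowel immediately before /r/, so it lowers to [e]. /u/ is a high vowel immediately before /r/, so it lowers to [o]. /onfiruropva/ → onferoropva.
Rule 2 (regressive voicing assimilation): /p/ precedes the voiced obstruent /v/, so it voices to [b] by assimilation. /onferoropva/ → onferorobva.
Rule 3 (nasal place assimilation): /n/ precedes the labial consonant /f/, so it assimilates in place to [m]. /onferorobva/ → omferorobva.

omferorobva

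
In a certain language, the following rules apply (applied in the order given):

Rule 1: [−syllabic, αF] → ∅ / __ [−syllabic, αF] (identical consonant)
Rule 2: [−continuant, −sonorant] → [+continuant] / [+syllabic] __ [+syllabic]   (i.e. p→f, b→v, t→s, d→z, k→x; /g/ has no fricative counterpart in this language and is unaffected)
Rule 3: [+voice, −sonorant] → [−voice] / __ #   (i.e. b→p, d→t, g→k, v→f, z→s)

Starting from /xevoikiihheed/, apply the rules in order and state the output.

Rule 1 (degemination): /hh/ is a geminate; the first /h/ deletes. /xevoikiihheed/ → xevoikiiheed.
Rule 2 (intervocalic spirantization): /k/ is a stop between vowels /i/ and /i/, so it spirantizes to the fricative [x]. /xevoikiiheed/ → xevoixiiheed.
Rule 3 (final devoicing): /d/ is a voiced obstruent in word-final position, so it devoices to [t]. /xevoixiiheed/ → xevoixiiheet.

xevoixiiheet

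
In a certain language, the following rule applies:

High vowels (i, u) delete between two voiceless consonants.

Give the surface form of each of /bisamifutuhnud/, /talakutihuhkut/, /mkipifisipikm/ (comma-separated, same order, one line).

/bisamifutuhnud/: /u/ is a high vowel flanked by voiceless consonants /f/ and /t/, so it deletes. /u/ is a high vowel flanked by voiceless consonants /t/ and /h/, so it deletes. → [bisamifthnud].
/talakutihuhkut/: /u/ is a high vowel flanked by voiceless consonants /k/ and /t/, so it deletes. /i/ is a high vowel flanked by voiceless consonants /t/ and /h/, so it deletes. /u/ is a high vowel flanked by voiceless consonants /h/ and /h/, so it deletes. /u/ is a high vowel flanked by voiceless consonants /k/ and /t/, so it deletes. → [talakthhkt].
/mkipifisipikm/: /i/ is a high vowel flanked by voiceless consonants /k/ and /p/, so it deletes. /i/ is a high vowel flanked by voiceless consonants /p/ and /f/, so it deletes. /i/ is a high vowel flanked by voiceless consonants /f/ and /s/, so it deletes. /i/ is a high vowel flanked by voiceless consonants /s/ and /p/, so it deletes. /i/ is a high vowel flanked by voiceless consonants /p/ and /k/, so it deletes. → [mkpfspkm].

bisamifthnud, talakthhkt, mkpfspkm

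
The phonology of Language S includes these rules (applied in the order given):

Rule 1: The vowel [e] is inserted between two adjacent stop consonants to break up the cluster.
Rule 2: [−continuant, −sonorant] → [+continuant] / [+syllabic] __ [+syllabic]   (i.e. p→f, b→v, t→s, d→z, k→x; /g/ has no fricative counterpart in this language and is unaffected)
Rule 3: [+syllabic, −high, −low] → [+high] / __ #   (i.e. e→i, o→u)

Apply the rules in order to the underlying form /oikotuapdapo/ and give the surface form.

Rule 1 (stop-cluster e-epenthesis): /p/ and /d/ form a stop–stop cluster, so [e] is inserted between them. /oikotuapdapo/ → oikotuapedapo.
Rule 2 (intervocalic spirantization): /k/ is a stop between vowels /i/ and /o/, so it spirantizes to the fricative [x]. /t/ is a stop between vowels /o/ and /u/, so it spirantizes to the fricative [s]. /p/ is a stop between vowels /a/ and /e/, so it spirantizes to the fricative [f]. /d/ is a stop between vowels /e/ and /a/, so it spirantizes to the fricative [z]. /p/ is a stop between vowels /a/ and /o/, so it spirantizes to the fricative [f]. /oikotuapedapo/ → oixosuafezafo.
Rule 3 (final vowel raising): /o/ is a mid vowel in word-final position, so it raises to [u]. /oixosuafezafo/ → oixosuafezafu.

oixosuafezafu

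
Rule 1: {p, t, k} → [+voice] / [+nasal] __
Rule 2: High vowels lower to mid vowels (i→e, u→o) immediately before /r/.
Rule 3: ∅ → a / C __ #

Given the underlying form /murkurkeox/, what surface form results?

morkorkeoxa

Rule 1 (post-nasal voicing): no segment meets the environment; /murkurkeox/ is unchanged.
Rule 2 (pre-rhotic lowering): /u/ is a high vowel immediately before /r/, so it lowers to [o]. /u/ is a high vowel immediately before /r/, so it lowers to [o]. /murkurkeox/ → morkorkeox.
Rule 3 (final a-epenthesis): the form ends in the consonant /x/, so [a] is inserted word-finally. /morkorkeox/ → morkorkeoxa.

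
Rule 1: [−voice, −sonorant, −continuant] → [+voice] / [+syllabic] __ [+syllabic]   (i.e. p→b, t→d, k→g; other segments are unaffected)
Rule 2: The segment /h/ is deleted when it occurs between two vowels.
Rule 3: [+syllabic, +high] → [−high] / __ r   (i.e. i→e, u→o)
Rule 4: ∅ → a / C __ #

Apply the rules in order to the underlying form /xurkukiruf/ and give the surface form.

xorkugerufa

Rule 1 (intervocalic voicing): /k/ is a voiceless stop between vowels /u/ and /i/, so it voices to [g]. /xurkukiruf/ → xurkugiruf.
Rule 2 (intervocalic h-deletion): no segment meets the environment; /xurkugiruf/ is unchanged.
Rule 3 (pre-rhotic lowering): /u/ is a high vowel immediately before /r/, so it lowers to [o]. /i/ is a high vowel immediately before /r/, so it lowers to [e]. /xurkugiruf/ → xorkugeruf.
Rule 4 (final a-epenthesis): the form ends in the consonant /f/, so [a] is inserted word-finally. /xorkugeruf/ → xorkugerufa.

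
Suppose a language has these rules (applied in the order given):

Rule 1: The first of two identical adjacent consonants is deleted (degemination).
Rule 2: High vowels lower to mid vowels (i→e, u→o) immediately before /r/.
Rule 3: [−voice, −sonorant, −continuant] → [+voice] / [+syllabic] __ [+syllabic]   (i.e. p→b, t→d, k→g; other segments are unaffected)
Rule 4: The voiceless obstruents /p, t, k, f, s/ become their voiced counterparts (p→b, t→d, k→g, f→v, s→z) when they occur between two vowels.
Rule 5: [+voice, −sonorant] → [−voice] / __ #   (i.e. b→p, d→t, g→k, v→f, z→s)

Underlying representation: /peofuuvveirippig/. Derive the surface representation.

peovuuveeribik

Rule 1 (degemination): /vv/ is a geminate; the first /v/ deletes. /pp/ is a geminate; the first /p/ deletes. /peofuuvveirippig/ → peofuuveiripig.
Rule 2 (pre-rhotic lowering): /i/ is a high vowel immediately before /r/, so it lowers to [e]. /peofuuveiripig/ → peofuuveeripig.
Rule 3 (intervocalic voicing): /p/ is a voiceless stop between vowels /i/ and /i/, so it voices to [b]. /peofuuveeripig/ → peofuuveeribig.
Rule 4 (intervocalic voicing): /f/ is a voiceless obstruent between vowels /o/ and /u/, so it voices to [v]. /peofuuveeribig/ → peovuuveeribig.
Rule 5 (final devoicing): /g/ is a voiced obstruent in word-final position, so it devoices to [k]. /peovuuveeribig/ → peovuuveeribik.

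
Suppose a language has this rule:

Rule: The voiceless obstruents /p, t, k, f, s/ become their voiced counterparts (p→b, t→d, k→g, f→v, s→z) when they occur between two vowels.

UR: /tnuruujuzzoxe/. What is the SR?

tnuruujuzzoxe

No segment of /tnuruujuzzoxe/ meets the structural description of the rule, so the form surfaces unchanged.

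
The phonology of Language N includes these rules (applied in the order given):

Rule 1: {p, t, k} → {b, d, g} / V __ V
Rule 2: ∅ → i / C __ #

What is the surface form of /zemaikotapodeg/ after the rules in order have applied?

Rule 1 (intervocalic voicing): /k/ is a voiceless stop between vowels /i/ and /o/, so it voices to [g]. /t/ is a voiceless stop between vowels /o/ and /a/, so it voices to [d]. /p/ is a voiceless stop between vowels /a/ and /o/, so it voices to [b]. /zemaikotapodeg/ → zemaigodabodeg.
Rule 2 (final i-epenthesis): the form ends in the consonant /g/, so [i] is inserted word-finally. /zemaigodabodeg/ → zemaigodabodegi.

zemaigodabodegi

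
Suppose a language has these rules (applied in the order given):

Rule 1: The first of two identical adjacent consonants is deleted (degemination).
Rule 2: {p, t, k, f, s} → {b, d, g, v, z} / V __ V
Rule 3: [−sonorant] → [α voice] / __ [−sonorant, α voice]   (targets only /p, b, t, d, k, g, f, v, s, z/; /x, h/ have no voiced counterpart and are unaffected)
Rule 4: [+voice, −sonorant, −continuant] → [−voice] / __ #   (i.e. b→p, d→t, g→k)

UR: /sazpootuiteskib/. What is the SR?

Rule 1 (degemination): no segment meets the environment; /sazpootuiteskib/ is unchanged.
Rule 2 (intervocalic voicing): /t/ is a voiceless obstruent between vowels /o/ and /u/, so it voices to [d]. /t/ is a voiceless obstruent between vowels /i/ and /e/, so it voices to [d]. /sazpootuiteskib/ → sazpooduideskib.
Rule 3 (regressive voicing assimilation): /z/ precedes the voiceless obstruent /p/, so it devoices to [s] by assimilation. /sazpooduideskib/ → saspooduideskib.
Rule 4 (final devoicing): /b/ is a voiced stop in word-final position, so it devoices to [p]. /saspooduideskib/ → saspooduideskip.

saspooduideskip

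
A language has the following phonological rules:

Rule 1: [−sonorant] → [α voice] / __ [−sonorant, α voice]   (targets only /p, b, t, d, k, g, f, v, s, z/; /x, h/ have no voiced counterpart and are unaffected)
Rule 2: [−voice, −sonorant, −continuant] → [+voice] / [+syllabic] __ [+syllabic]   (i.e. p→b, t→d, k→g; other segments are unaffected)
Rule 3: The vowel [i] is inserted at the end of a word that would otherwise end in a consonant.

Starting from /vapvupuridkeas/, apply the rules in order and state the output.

vabvuburitkeasi

Rule 1 (regressive voicing assimilation): /p/ precedes the voiced obstruent /v/, so it voices to [b] by assimilation. /d/ precedes the voiceless obstruent /k/, so it devoices to [t] by assimilation. /vapvupuridkeas/ → vabvupuritkeas.
Rule 2 (intervocalic voicing): /p/ is a voiceless stop between vowels /u/ and /u/, so it voices to [b]. /vabvupuritkeas/ → vabvuburitkeas.
Rule 3 (final i-epenthesis): the form ends in the consonant /s/, so [i] is inserted word-finally. /vabvuburitkeas/ → vabvuburitkeasi.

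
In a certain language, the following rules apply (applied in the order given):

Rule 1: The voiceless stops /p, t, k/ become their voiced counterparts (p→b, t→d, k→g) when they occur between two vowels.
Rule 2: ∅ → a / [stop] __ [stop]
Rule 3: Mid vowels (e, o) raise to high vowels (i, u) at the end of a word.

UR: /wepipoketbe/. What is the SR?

webibogetabi

Rule 1 (intervocalic voicing): /p/ is a voiceless stop between vowels /e/ and /i/, so it voices to [b]. /p/ is a voiceless stop between vowels /i/ and /o/, so it voices to [b]. /k/ is a voiceless stop between vowels /o/ and /e/, so it voices to [g]. /wepipoketbe/ → webibogetbe.
Rule 2 (stop-cluster a-epenthesis): /t/ and /b/ form a stop–stop cluster, so [a] is inserted between them. /webibogetbe/ → webibogetabe.
Rule 3 (final vowel raising): /e/ is a mid vowel in word-final position, so it raises to [i]. /webibogetabe/ → webibogetabi.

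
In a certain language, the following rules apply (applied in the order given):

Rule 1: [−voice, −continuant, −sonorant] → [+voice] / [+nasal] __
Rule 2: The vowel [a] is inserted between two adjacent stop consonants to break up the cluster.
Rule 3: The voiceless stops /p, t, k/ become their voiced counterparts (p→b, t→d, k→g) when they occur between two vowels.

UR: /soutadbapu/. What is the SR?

soudadababu

Rule 1 (post-nasal voicing): no segment meets the environment; /soutadbapu/ is unchanged.
Rule 2 (stop-cluster a-epenthesis): /d/ and /b/ form a stop–stop cluster, so [a] is inserted between them. /soutadbapu/ → soutadabapu.
Rule 3 (intervocalic voicing): /t/ is a voiceless stop between vowels /u/ and /a/, so it voices to [d]. /p/ is a voiceless stop between vowels /a/ and /u/, so it voices to [b]. /soutadabapu/ → soudadababu.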